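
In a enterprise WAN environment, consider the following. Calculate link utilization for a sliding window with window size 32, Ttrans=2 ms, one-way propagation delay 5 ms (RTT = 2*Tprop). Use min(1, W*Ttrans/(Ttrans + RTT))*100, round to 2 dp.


Given: W = 32, Ttrans = 2 ms, RTT = 10 ms (= 2 * Tprop, Tprop = 5 ms)
Cycle time = Ttrans + RTT = 2 + 10 = 12 ms (first packet sent until its ACK returns)
W * Ttrans = 32 * 2 = 64 ms of sending per cycle
W * Ttrans / (Ttrans + RTT) = 64 / 12 = 5.333333
U = min(1, 5.333333) = 1.000000
U% = 100.00%

100.00


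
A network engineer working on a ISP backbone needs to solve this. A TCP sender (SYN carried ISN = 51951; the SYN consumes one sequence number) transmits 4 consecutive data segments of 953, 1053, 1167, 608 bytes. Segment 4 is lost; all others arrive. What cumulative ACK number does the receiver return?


SYN uses sequence number 51951; first data byte = ISN + 1 = 51952.
Segment 1: SEQ = 51952, len = 953 B, covers [51952, 52904]
Segment 2: SEQ = 52905, len = 1053 B, covers [52905, 53957]
Segment 3: SEQ = 53958, len = 1167 B, covers [53958, 55124]
Segment 4: SEQ = 55125, len = 608 B, covers [55125, 55732] [LOST]
In-order data received: bytes [51952, 55124] (segments 1..3).
Segment 4 missing -> gap begins at byte 55125.
Cumulative ACK = next expected in-order byte = 51952 + 953 + 1053 + 1167 = 55125

55125


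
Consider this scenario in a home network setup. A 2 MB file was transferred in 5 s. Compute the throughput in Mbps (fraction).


Given: file = 2 MB, time = 5 s
File in Mb = 2 * 8 = 16 Mb
Throughput = 16 / 5 Mbps
Throughput = 16/5 Mbps

16/5


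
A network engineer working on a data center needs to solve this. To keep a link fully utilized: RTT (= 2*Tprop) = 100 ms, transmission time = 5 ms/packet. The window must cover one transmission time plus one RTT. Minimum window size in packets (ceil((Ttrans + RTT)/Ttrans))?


Given: Ttrans = 5 ms, RTT = 100 ms (= 2 * Tprop, Tprop = 50 ms)
Time until first ACK returns = Ttrans + RTT = 5 + 100 = 105 ms
Need W * Ttrans >= Ttrans + RTT  ->  W >= (Ttrans + RTT) / Ttrans
(Ttrans + RTT) / Ttrans = 105 / 5 = 21
W_min = ceil(21) = 21

21


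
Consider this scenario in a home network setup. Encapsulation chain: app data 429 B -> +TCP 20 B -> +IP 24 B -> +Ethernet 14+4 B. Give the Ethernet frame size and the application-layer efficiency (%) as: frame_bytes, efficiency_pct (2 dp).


TCP segment = 429 + 20 = 449 B
IP packet = 449 + 24 = 473 B
Ethernet frame = 473 + 14 + 4 = 491 B
Efficiency = app / frame = 429 / 491 = 0.873727 = 87.3727% -> 87.37% (2 dp)

491, 87.37


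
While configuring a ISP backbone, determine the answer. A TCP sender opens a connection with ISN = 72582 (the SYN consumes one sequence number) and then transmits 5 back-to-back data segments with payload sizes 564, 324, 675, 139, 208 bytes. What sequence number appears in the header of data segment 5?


The SYN occupies sequence number ISN = 72582, so the first data byte is ISN + 1 = 72583.
SEQ of data segment i = (ISN + 1) + sum of payload sizes of segments 1..i-1.
Segment 1: SEQ = 72583, payload = 564 bytes
Segment 2: SEQ = 73147, payload = 324 bytes
Segment 3: SEQ = 73471, payload = 675 bytes
Segment 4: SEQ = 74146, payload = 139 bytes
Segment 5: SEQ = 74285, payload = 208 bytes
SEQ of segment 5 = 72583 + 564 + 324 + 675 + 139 = 74285

74285


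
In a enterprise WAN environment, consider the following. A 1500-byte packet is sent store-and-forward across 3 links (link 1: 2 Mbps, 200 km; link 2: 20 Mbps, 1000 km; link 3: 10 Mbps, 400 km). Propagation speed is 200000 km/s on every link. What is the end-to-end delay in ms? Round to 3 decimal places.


Packet = 1500 bytes = 12000 bits. Store-and-forward: sum (t_trans + t_prop) per link.
Link 1: t_trans = 12000/(2*10^6) s = 6.0000 ms; t_prop = 200/200000 s = 1.0000 ms; subtotal = 7.0000 ms
Link 2: t_trans = 12000/(20*10^6) s = 0.6000 ms; t_prop = 1000/200000 s = 5.0000 ms; subtotal = 5.6000 ms
Link 3: t_trans = 12000/(10*10^6) s = 1.2000 ms; t_prop = 400/200000 s = 2.0000 ms; subtotal = 3.2000 ms
End-to-end = 7.0000 + 5.6000 + 3.2000 = 15.8000 ms -> 15.800 ms (3 dp)

15.800


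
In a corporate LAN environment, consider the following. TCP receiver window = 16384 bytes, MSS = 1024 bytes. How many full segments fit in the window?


Given: RWND = 16384 bytes, MSS = 1024 bytes
Full segments = floor(RWND / MSS)
Full segments = floor(16384 / 1024)
Full segments = floor(16.0) = 16

16


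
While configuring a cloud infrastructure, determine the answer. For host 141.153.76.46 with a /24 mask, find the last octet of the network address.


Given: IP = 141.153.76.46, prefix = /24
Subnet mask = 255.255.255.0
Last octet of IP: 46
Last octet of mask: 0
Network last octet = 46 AND 0 = 0

0


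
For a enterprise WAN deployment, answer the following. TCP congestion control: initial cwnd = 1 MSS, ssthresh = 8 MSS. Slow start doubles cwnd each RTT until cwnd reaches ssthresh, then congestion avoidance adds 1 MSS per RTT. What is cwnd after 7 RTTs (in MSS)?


RTT 0: cwnd = 1 MSS (initial)
RTT 1: cwnd = 2 MSS (slow start, doubled)
RTT 2: cwnd = 4 MSS (slow start, doubled)
RTT 3: cwnd = 8 MSS (slow start, doubled)
RTT 4: cwnd = 9 MSS (congestion avoidance, +1)
RTT 5: cwnd = 10 MSS (congestion avoidance, +1)
RTT 6: cwnd = 11 MSS (congestion avoidance, +1)
RTT 7: cwnd = 12 MSS (congestion avoidance, +1)

12


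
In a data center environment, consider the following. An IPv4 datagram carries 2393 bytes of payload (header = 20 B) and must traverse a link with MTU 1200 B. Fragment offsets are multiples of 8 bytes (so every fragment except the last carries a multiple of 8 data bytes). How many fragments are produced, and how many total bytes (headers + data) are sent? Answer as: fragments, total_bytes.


Max data per non-final fragment = floor((MTU - header)/8)*8 = floor((1200 - 20)/8)*8 = floor(1180/8)*8 = 1176 B
Final fragment needs no 8-byte alignment: it can carry up to MTU - header = 1180 B
Non-final fragments needed = ceil((payload - 1180) / 1176) = ceil(1213/1176) = ceil(1.0315) = 2
Number of fragments = 2 + 1 = 3
Fragment sizes (data): 2 * 1176 B + 41 B (last, 41 <= 1180 OK)
Total bytes sent = payload + n_frags * header = 2393 + 3*20 = 2393 + 60 = 2453 B

3, 2453


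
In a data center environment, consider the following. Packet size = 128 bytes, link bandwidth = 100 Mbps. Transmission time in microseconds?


Given: packet = 128 bytes, bandwidth = 100 Mbps
Packet in bits = 128 * 8 = 1024 bits
Bandwidth = 100 * 10^6 = 100000000 bps
Time = 1024 / 100000000 seconds
Time in us = 1024 * 10^6 / 100000000 = 10.24

10.24


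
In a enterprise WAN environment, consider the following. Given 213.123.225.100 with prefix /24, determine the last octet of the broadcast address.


Given: IP = 213.123.225.100, prefix = /24
Host bits = 32 - 24 = 8
Network last octet = 100 AND mask = 0
Host part size = 2^8 - 1 = 255
Broadcast last octet = 0 OR 255 = 255

255


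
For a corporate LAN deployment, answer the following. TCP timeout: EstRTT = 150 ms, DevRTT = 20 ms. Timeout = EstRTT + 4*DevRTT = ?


Given: EstRTT = 150 ms, DevRTT = 20 ms
Timeout = EstRTT + 4 * DevRTT
4 * DevRTT = 4 * 20 = 80
Timeout = 150 + 80 = 230 ms

230


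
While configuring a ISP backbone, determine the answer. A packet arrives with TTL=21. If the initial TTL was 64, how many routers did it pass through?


Given: initial TTL = 64, received TTL = 21
Hops = initial TTL - received TTL
Hops = 64 - 21 = 43

43


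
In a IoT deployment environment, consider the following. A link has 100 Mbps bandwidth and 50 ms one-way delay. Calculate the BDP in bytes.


Given: bandwidth = 100 Mbps, delay = 50 ms
BDP in bits = 100 * 10^6 * 50 / 1000
BDP in bits = 5000000
BDP in bytes = 5000000 / 8 = 625000

625000


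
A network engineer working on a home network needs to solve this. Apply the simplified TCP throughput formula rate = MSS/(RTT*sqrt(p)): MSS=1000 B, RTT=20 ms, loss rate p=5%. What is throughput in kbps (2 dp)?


Given: MSS = 1000 bytes, RTT = 20 ms, loss = 5%
RTT in seconds = 20 / 1000 = 0.02
Loss rate = 5% = 0.05
sqrt(loss) = sqrt(0.05) = 0.223606797750
Throughput (bytes/s) = 1000 / (0.02 * 0.223606797750) = 223606.7977
Throughput (kbps) = 223606.7977 * 8 / 1000 = 1788.854382 -> 1788.85 kbps (2 dp)

1788.85


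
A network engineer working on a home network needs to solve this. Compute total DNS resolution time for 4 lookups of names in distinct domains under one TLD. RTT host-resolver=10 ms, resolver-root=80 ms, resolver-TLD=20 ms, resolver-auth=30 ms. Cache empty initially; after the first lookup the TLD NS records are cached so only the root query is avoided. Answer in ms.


Lookup 1 (cold cache): local + root + TLD + auth = 10 + 80 + 20 + 30 = 140 ms
Lookups 2..4 (TLD NS cached -> skip root; new domain -> still ask TLD and auth): local + TLD + auth = 10 + 20 + 30 = 60 ms each
Remaining 3 lookups: 3 * 60 = 180 ms
Total = 140 + 180 = 320 ms

320


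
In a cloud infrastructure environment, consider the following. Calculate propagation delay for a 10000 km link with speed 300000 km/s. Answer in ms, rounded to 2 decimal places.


Given: distance = 10000 km, speed = 300000 km/s
Delay = distance / speed = 10000 / 300000 seconds
Delay in ms = 10000 * 1000 / 300000
Delay = 33.3333 ms
Rounded to 2 dp = 33.33 ms

33.33


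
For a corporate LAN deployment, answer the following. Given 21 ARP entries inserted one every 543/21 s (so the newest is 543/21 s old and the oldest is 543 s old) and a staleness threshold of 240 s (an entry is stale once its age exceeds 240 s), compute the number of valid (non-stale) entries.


Ages are k * 543/21 s for k = 1..21 (spacing = 25.8571 s).
Entry k is valid iff k * 543/21 <= 240 iff k <= 21 * 240 / 543 = 9.2818
n_valid = floor(9.2818) = 9
(n_stale = 21 - 9 = 12)

9


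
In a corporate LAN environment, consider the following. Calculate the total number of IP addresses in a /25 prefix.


Given: CIDR prefix /25
Host bits = 32 - 25 = 7
Total addresses = 2^7 = 128

128


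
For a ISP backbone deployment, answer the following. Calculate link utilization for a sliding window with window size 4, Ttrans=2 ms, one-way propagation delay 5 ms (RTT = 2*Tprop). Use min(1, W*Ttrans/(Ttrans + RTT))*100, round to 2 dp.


Given: W = 4, Ttrans = 2 ms, RTT = 10 ms (= 2 * Tprop, Tprop = 5 ms)
Cycle time = Ttrans + RTT = 2 + 10 = 12 ms (first packet sent until its ACK returns)
W * Ttrans = 4 * 2 = 8 ms of sending per cycle
W * Ttrans / (Ttrans + RTT) = 8 / 12 = 0.666667
U = min(1, 0.666667) = 0.666667
U% = 66.67%

66.67


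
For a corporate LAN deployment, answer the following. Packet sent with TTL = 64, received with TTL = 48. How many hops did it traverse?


Given: initial TTL = 64, received TTL = 48
Hops = initial TTL - received TTL
Hops = 64 - 48 = 16

16


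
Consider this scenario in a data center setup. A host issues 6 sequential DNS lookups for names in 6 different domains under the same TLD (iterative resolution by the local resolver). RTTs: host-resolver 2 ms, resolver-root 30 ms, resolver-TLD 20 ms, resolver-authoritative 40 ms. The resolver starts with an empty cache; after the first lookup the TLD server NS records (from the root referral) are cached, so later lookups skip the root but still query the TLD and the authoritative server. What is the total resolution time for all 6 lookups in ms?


Lookup 1 (cold cache): local + root + TLD + auth = 2 + 30 + 20 + 40 = 92 ms
Lookups 2..6 (TLD NS cached -> skip root; new domain -> still ask TLD and auth): local + TLD + auth = 2 + 20 + 40 = 62 ms each
Remaining 5 lookups: 5 * 62 = 310 ms
Total = 92 + 310 = 402 ms

402


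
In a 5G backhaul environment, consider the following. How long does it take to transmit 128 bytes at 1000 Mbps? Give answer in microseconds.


Given: packet = 128 bytes, bandwidth = 1000 Mbps
Packet in bits = 128 * 8 = 1024 bits
Bandwidth = 1000 * 10^6 = 1000000000 bps
Time = 1024 / 1000000000 seconds
Time in us = 1024 * 10^6 / 1000000000 = 1.024

1.024


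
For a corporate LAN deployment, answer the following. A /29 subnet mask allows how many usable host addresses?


Given: subnet mask /29
Host bits = 32 - 29 = 3
Total addresses = 2^3 = 8
Usable hosts = 8 - 2 (network + broadcast) = 6

6


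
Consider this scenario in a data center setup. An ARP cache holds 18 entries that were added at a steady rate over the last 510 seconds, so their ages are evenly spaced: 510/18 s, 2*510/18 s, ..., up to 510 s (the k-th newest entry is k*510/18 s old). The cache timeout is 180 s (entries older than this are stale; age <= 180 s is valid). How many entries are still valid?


Ages are k * 510/18 s for k = 1..18 (spacing = 28.3333 s).
Entry k is valid iff k * 510/18 <= 180 iff k <= 18 * 180 / 510 = 6.3529
n_valid = floor(6.3529) = 6
(n_stale = 18 - 6 = 12)

6


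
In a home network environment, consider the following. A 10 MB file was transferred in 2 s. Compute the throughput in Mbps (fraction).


Given: file = 10 MB, time = 2 s
File in Mb = 10 * 8 = 80 Mb
Throughput = 80 / 2 Mbps
Throughput = 40 Mbps

40


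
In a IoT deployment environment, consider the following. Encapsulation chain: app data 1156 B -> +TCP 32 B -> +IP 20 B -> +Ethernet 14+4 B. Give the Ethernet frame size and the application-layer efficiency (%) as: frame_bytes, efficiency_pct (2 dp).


TCP segment = 1156 + 32 = 1188 B
IP packet = 1188 + 20 = 1208 B
Ethernet frame = 1208 + 14 + 4 = 1226 B
Efficiency = app / frame = 1156 / 1226 = 0.942904 = 94.2904% -> 94.29% (2 dp)

1226, 94.29


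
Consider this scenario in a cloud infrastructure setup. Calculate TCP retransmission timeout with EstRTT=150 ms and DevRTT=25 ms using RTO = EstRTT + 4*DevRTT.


Given: EstRTT = 150 ms, DevRTT = 25 ms
Timeout = EstRTT + 4 * DevRTT
4 * DevRTT = 4 * 25 = 100
Timeout = 150 + 100 = 250 ms

250


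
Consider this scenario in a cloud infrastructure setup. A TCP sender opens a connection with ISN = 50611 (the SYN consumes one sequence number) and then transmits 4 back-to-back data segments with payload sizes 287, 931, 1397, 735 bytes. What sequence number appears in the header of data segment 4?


The SYN occupies sequence number ISN = 50611, so the first data byte is ISN + 1 = 50612.
SEQ of data segment i = (ISN + 1) + sum of payload sizes of segments 1..i-1.
Segment 1: SEQ = 50612, payload = 287 bytes
Segment 2: SEQ = 50899, payload = 931 bytes
Segment 3: SEQ = 51830, payload = 1397 bytes
Segment 4: SEQ = 53227, payload = 735 bytes
SEQ of segment 4 = 50612 + 287 + 931 + 1397 = 53227

53227


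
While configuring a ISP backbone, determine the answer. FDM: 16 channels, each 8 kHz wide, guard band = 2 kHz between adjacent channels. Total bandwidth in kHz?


Given: 16 channels, 8 kHz each, guard = 2 kHz
Channel bandwidth = 16 * 8 = 128 kHz
Guard bands = 15 gaps * 2 kHz = 30 kHz
Total = 128 + 30 = 158 kHz

158


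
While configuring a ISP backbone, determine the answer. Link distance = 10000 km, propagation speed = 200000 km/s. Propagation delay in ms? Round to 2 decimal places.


Given: distance = 10000 km, speed = 200000 km/s
Delay = distance / speed = 10000 / 200000 seconds
Delay in ms = 10000 * 1000 / 200000
Delay = 50.0000 ms
Rounded to 2 dp = 50.00 ms

50.00


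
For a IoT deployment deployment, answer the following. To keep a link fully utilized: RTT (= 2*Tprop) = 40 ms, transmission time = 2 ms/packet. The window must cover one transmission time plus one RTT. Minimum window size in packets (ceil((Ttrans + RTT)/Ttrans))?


Given: Ttrans = 2 ms, RTT = 40 ms (= 2 * Tprop, Tprop = 20 ms)
Time until first ACK returns = Ttrans + RTT = 2 + 40 = 42 ms
Need W * Ttrans >= Ttrans + RTT  ->  W >= (Ttrans + RTT) / Ttrans
(Ttrans + RTT) / Ttrans = 42 / 2 = 21
W_min = ceil(21) = 21

21


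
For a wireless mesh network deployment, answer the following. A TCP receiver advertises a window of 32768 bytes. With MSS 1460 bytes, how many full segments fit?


Given: RWND = 32768 bytes, MSS = 1460 bytes
Full segments = floor(RWND / MSS)
Full segments = floor(32768 / 1460)
Full segments = floor(22.4438) = 22

22


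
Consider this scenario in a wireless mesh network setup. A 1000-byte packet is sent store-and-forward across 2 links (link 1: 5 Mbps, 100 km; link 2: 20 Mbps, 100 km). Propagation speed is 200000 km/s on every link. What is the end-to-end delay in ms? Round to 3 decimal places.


Packet = 1000 bytes = 8000 bits. Store-and-forward: sum (t_trans + t_prop) per link.
Link 1: t_trans = 8000/(5*10^6) s = 1.6000 ms; t_prop = 100/200000 s = 0.5000 ms; subtotal = 2.1000 ms
Link 2: t_trans = 8000/(20*10^6) s = 0.4000 ms; t_prop = 100/200000 s = 0.5000 ms; subtotal = 0.9000 ms
End-to-end = 2.1000 + 0.9000 = 3.0000 ms -> 3.000 ms (3 dp)

3.000


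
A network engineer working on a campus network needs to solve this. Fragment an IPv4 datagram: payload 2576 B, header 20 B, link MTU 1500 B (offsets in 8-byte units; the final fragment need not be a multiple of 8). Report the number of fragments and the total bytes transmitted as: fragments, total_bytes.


Max data per non-final fragment = floor((MTU - header)/8)*8 = floor((1500 - 20)/8)*8 = floor(1480/8)*8 = 1480 B
Final fragment needs no 8-byte alignment: it can carry up to MTU - header = 1480 B
Non-final fragments needed = ceil((payload - 1480) / 1480) = ceil(1096/1480) = ceil(0.7405) = 1
Number of fragments = 1 + 1 = 2
Fragment sizes (data): 1 * 1480 B + 1096 B (last, 1096 <= 1480 OK)
Total bytes sent = payload + n_frags * header = 2576 + 2*20 = 2576 + 40 = 2616 B

2, 2616


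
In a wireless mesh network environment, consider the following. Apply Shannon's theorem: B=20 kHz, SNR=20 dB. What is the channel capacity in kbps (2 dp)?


Given: B = 20 kHz, SNR = 20 dB
SNR linear = 10^(20/10) = 100
1 + SNR = 101
log2(101) = 6.6582114828
C = 20 * 1000 * 6.6582114828 = 133164.2297 bps
C = 133.164230 kbps -> 133.16 kbps (2 dp)

133.16


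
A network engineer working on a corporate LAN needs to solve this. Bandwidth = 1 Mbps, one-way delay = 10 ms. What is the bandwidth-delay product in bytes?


Given: bandwidth = 1 Mbps, delay = 10 ms
BDP in bits = 1 * 10^6 * 10 / 1000
BDP in bits = 10000
BDP in bytes = 10000 / 8 = 1250

1250


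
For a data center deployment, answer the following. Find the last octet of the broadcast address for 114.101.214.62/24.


Given: IP = 114.101.214.62, prefix = /24
Host bits = 32 - 24 = 8
Network last octet = 62 AND mask = 0
Host part size = 2^8 - 1 = 255
Broadcast last octet = 0 OR 255 = 255

255


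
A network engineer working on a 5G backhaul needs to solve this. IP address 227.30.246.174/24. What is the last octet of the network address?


Given: IP = 227.30.246.174, prefix = /24
Subnet mask = 255.255.255.0
Last octet of IP: 174
Last octet of mask: 0
Network last octet = 174 AND 0 = 0

0


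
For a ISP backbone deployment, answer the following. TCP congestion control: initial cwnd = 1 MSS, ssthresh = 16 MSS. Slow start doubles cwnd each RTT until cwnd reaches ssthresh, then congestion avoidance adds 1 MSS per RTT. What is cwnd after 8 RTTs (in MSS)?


RTT 0: cwnd = 1 MSS (initial)
RTT 1: cwnd = 2 MSS (slow start, doubled)
RTT 2: cwnd = 4 MSS (slow start, doubled)
RTT 3: cwnd = 8 MSS (slow start, doubled)
RTT 4: cwnd = 16 MSS (slow start, doubled)
RTT 5: cwnd = 17 MSS (congestion avoidance, +1)
RTT 6: cwnd = 18 MSS (congestion avoidance, +1)
RTT 7: cwnd = 19 MSS (congestion avoidance, +1)
RTT 8: cwnd = 20 MSS (congestion avoidance, +1)

20


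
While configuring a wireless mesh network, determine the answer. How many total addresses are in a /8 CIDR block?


Given: CIDR prefix /8
Host bits = 32 - 8 = 24
Total addresses = 2^24 = 16777216

16777216


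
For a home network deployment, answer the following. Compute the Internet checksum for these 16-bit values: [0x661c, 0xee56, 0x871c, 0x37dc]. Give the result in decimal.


Given words: [0x661c, 0xee56, 0x871c, 0x37dc]
Step 1: Sum all words
Raw sum = 26140 + 61014 + 34588 + 14300 = 136042
Step 2: Fold carry: (4970 + 2) = 4972
One's complement = ~4972 & 0xFFFF = 60563

60563


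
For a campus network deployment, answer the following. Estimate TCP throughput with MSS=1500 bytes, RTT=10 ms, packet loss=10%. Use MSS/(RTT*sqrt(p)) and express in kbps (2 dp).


Given: MSS = 1500 bytes, RTT = 10 ms, loss = 10%
RTT in seconds = 10 / 1000 = 0.01
Loss rate = 10% = 0.1
sqrt(loss) = sqrt(0.1) = 0.316227766017
Throughput (bytes/s) = 1500 / (0.01 * 0.316227766017) = 474341.6490
Throughput (kbps) = 474341.6490 * 8 / 1000 = 3794.733192 -> 3794.73 kbps (2 dp)

3794.73


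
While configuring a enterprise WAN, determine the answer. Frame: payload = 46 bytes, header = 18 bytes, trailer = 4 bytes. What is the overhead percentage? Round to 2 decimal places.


Given: payload = 46 B, header = 18 B, trailer = 4 B
Overhead bytes = header + trailer = 18 + 4 = 22
Total frame = payload + overhead = 46 + 22 = 68
Overhead % = 22 / 68 * 100 = 32.3529% -> 32.35% (2 dp)

32.35


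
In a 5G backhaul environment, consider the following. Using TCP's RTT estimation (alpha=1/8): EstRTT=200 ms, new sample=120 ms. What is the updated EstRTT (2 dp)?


Given: EstRTT = 200 ms, SampleRTT = 120 ms, alpha = 1/8
New EstRTT = (1 - alpha) * EstRTT + alpha * SampleRTT
(7/8) * 200 = 175
(1/8) * 120 = 15
New EstRTT = 175 + 15 = 190 ms -> 190.00 ms (2 dp)

190.00


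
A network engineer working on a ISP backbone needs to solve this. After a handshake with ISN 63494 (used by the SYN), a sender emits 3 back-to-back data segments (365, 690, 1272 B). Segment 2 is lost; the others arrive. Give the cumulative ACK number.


SYN uses sequence number 63494; first data byte = ISN + 1 = 63495.
Segment 1: SEQ = 63495, len = 365 B, covers [63495, 63859]
Segment 2: SEQ = 63860, len = 690 B, covers [63860, 64549] [LOST]
Segment 3: SEQ = 64550, len = 1272 B, covers [64550, 65821]
In-order data received: bytes [63495, 63859] (segments 1..1).
Segment 2 missing -> gap begins at byte 63860; later segments buffered out of order.
Cumulative ACK = next expected in-order byte = 63495 + 365 = 63860

63860


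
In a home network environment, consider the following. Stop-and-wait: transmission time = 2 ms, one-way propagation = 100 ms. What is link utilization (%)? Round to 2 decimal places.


Given: Ttrans = 2 ms, Tprop = 100 ms
RTT = 2 * Tprop = 2 * 100 = 200 ms
U = Ttrans / (Ttrans + RTT)
U = 2 / (2 + 200)
U = 2 / 202 = 0.009901
U% = 0.99%

0.99


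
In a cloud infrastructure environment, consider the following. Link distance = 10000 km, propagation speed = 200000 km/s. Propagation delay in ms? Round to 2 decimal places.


Given: distance = 10000 km, speed = 200000 km/s
Delay = distance / speed = 10000 / 200000 seconds
Delay in ms = 10000 * 1000 / 200000
Delay = 50.0000 ms
Rounded to 2 dp = 50.00 ms

50.00


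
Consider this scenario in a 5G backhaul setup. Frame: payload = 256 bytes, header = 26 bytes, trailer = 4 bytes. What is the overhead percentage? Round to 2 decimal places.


Given: payload = 256 B, header = 26 B, trailer = 4 B
Overhead bytes = header + trailer = 26 + 4 = 30
Total frame = payload + overhead = 256 + 30 = 286
Overhead % = 30 / 286 * 100 = 10.4895% -> 10.49% (2 dp)

10.49


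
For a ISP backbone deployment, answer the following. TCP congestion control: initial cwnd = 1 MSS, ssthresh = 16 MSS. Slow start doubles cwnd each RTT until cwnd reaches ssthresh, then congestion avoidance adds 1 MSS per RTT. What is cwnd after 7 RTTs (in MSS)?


RTT 0: cwnd = 1 MSS (initial)
RTT 1: cwnd = 2 MSS (slow start, doubled)
RTT 2: cwnd = 4 MSS (slow start, doubled)
RTT 3: cwnd = 8 MSS (slow start, doubled)
RTT 4: cwnd = 16 MSS (slow start, doubled)
RTT 5: cwnd = 17 MSS (congestion avoidance, +1)
RTT 6: cwnd = 18 MSS (congestion avoidance, +1)
RTT 7: cwnd = 19 MSS (congestion avoidance, +1)

19


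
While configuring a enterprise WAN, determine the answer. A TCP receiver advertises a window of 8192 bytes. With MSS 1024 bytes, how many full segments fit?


Given: RWND = 8192 bytes, MSS = 1024 bytes
Full segments = floor(RWND / MSS)
Full segments = floor(8192 / 1024)
Full segments = floor(8.0) = 8

8


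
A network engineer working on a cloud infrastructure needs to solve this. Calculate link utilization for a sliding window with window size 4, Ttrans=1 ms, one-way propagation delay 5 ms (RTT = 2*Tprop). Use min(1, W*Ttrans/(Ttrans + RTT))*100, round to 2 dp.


Given: W = 4, Ttrans = 1 ms, RTT = 10 ms (= 2 * Tprop, Tprop = 5 ms)
Cycle time = Ttrans + RTT = 1 + 10 = 11 ms (first packet sent until its ACK returns)
W * Ttrans = 4 * 1 = 4 ms of sending per cycle
W * Ttrans / (Ttrans + RTT) = 4 / 11 = 0.363636
U = min(1, 0.363636) = 0.363636
U% = 36.36%

36.36


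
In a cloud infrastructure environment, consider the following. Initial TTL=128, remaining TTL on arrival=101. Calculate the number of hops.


Given: initial TTL = 128, received TTL = 101
Hops = initial TTL - received TTL
Hops = 128 - 101 = 27

27


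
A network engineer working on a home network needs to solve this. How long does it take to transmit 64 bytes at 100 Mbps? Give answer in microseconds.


Given: packet = 64 bytes, bandwidth = 100 Mbps
Packet in bits = 64 * 8 = 512 bits
Bandwidth = 100 * 10^6 = 100000000 bps
Time = 512 / 100000000 seconds
Time in us = 512 * 10^6 / 100000000 = 5.12

5.12


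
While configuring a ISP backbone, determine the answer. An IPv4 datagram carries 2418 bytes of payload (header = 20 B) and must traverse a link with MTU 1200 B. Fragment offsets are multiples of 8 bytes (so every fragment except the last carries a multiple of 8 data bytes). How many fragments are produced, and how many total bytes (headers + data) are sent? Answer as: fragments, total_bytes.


Max data per non-final fragment = floor((MTU - header)/8)*8 = floor((1200 - 20)/8)*8 = floor(1180/8)*8 = 1176 B
Final fragment needs no 8-byte alignment: it can carry up to MTU - header = 1180 B
Non-final fragments needed = ceil((payload - 1180) / 1176) = ceil(1238/1176) = ceil(1.0527) = 2
Number of fragments = 2 + 1 = 3
Fragment sizes (data): 2 * 1176 B + 66 B (last, 66 <= 1180 OK)
Total bytes sent = payload + n_frags * header = 2418 + 3*20 = 2418 + 60 = 2478 B

3, 2478


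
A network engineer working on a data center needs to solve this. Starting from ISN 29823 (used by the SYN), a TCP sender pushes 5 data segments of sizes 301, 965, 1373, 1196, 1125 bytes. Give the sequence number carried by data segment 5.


The SYN occupies sequence number ISN = 29823, so the first data byte is ISN + 1 = 29824.
SEQ of data segment i = (ISN + 1) + sum of payload sizes of segments 1..i-1.
Segment 1: SEQ = 29824, payload = 301 bytes
Segment 2: SEQ = 30125, payload = 965 bytes
Segment 3: SEQ = 31090, payload = 1373 bytes
Segment 4: SEQ = 32463, payload = 1196 bytes
Segment 5: SEQ = 33659, payload = 1125 bytes
SEQ of segment 5 = 29824 + 301 + 965 + 1373 + 1196 = 33659

33659


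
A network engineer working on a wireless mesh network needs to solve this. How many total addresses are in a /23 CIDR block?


Given: CIDR prefix /23
Host bits = 32 - 23 = 9
Total addresses = 2^9 = 512

512


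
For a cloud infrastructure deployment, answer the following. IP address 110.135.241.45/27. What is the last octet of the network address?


Given: IP = 110.135.241.45, prefix = /27
Subnet mask = 255.255.255.224
Last octet of IP: 45
Last octet of mask: 224
Network last octet = 45 AND 224 = 32

32


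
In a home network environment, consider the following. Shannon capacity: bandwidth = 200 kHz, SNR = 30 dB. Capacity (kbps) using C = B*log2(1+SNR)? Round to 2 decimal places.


Given: B = 200 kHz, SNR = 30 dB
SNR linear = 10^(30/10) = 1000
1 + SNR = 1001
log2(1001) = 9.9672262588
C = 200 * 1000 * 9.9672262588 = 1993445.2518 bps
C = 1993.445252 kbps -> 1993.45 kbps (2 dp)

1993.45


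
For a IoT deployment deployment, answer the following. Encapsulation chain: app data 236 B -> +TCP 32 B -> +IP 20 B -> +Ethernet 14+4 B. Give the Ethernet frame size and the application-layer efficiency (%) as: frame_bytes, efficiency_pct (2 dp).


TCP segment = 236 + 32 = 268 B
IP packet = 268 + 20 = 288 B
Ethernet frame = 288 + 14 + 4 = 306 B
Efficiency = app / frame = 236 / 306 = 0.771242 = 77.1242% -> 77.12% (2 dp)

306, 77.12


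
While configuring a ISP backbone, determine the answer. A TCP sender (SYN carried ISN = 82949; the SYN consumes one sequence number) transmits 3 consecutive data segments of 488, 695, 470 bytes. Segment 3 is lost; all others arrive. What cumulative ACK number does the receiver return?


SYN uses sequence number 82949; first data byte = ISN + 1 = 82950.
Segment 1: SEQ = 82950, len = 488 B, covers [82950, 83437]
Segment 2: SEQ = 83438, len = 695 B, covers [83438, 84132]
Segment 3: SEQ = 84133, len = 470 B, covers [84133, 84602] [LOST]
In-order data received: bytes [82950, 84132] (segments 1..2).
Segment 3 missing -> gap begins at byte 84133.
Cumulative ACK = next expected in-order byte = 82950 + 488 + 695 = 84133

84133


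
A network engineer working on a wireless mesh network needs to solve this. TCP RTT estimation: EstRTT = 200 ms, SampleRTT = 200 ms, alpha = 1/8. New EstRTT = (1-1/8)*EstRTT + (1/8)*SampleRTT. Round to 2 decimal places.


Given: EstRTT = 200 ms, SampleRTT = 200 ms, alpha = 1/8
New EstRTT = (1 - alpha) * EstRTT + alpha * SampleRTT
(7/8) * 200 = 175
(1/8) * 200 = 25
New EstRTT = 175 + 25 = 200 ms -> 200.00 ms (2 dp)

200.00


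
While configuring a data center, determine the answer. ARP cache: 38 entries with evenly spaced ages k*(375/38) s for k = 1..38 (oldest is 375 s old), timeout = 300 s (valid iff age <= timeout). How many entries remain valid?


Ages are k * 375/38 s for k = 1..38 (spacing = 9.8684 s).
Entry k is valid iff k * 375/38 <= 300 iff k <= 38 * 300 / 375 = 30.4000
n_valid = floor(30.4000) = 30
(n_stale = 38 - 30 = 8)

30


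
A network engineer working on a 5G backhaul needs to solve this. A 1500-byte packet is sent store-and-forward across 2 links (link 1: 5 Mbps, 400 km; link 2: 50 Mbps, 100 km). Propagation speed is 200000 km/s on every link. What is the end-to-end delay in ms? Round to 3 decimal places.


Packet = 1500 bytes = 12000 bits. Store-and-forward: sum (t_trans + t_prop) per link.
Link 1: t_trans = 12000/(5*10^6) s = 2.4000 ms; t_prop = 400/200000 s = 2.0000 ms; subtotal = 4.4000 ms
Link 2: t_trans = 12000/(50*10^6) s = 0.2400 ms; t_prop = 100/200000 s = 0.5000 ms; subtotal = 0.7400 ms
End-to-end = 4.4000 + 0.7400 = 5.1400 ms -> 5.140 ms (3 dp)

5.140


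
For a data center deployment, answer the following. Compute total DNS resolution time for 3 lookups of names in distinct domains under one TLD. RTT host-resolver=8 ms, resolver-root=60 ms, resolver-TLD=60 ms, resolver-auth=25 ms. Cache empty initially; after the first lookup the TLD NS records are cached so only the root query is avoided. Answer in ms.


Lookup 1 (cold cache): local + root + TLD + auth = 8 + 60 + 60 + 25 = 153 ms
Lookups 2..3 (TLD NS cached -> skip root; new domain -> still ask TLD and auth): local + TLD + auth = 8 + 60 + 25 = 93 ms each
Remaining 2 lookups: 2 * 93 = 186 ms
Total = 153 + 186 = 339 ms

339


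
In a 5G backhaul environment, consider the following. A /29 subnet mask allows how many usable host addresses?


Given: subnet mask /29
Host bits = 32 - 29 = 3
Total addresses = 2^3 = 8
Usable hosts = 8 - 2 (network + broadcast) = 6

6


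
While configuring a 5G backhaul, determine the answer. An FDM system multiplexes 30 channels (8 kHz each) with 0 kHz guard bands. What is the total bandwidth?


Given: 30 channels, 8 kHz each, guard = 0 kHz
Channel bandwidth = 30 * 8 = 240 kHz
Guard bands = 29 gaps * 0 kHz = 0 kHz
Total = 240 + 0 = 240 kHz

240


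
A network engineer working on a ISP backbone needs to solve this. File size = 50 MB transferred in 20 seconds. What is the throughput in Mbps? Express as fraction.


Given: file = 50 MB, time = 20 s
File in Mb = 50 * 8 = 400 Mb
Throughput = 400 / 20 Mbps
Throughput = 20 Mbps

20


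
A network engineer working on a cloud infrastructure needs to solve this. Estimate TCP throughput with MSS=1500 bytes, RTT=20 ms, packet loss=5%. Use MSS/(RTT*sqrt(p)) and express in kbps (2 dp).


Given: MSS = 1500 bytes, RTT = 20 ms, loss = 5%
RTT in seconds = 20 / 1000 = 0.02
Loss rate = 5% = 0.05
sqrt(loss) = sqrt(0.05) = 0.223606797750
Throughput (bytes/s) = 1500 / (0.02 * 0.223606797750) = 335410.1966
Throughput (kbps) = 335410.1966 * 8 / 1000 = 2683.281573 -> 2683.28 kbps (2 dp)

2683.28


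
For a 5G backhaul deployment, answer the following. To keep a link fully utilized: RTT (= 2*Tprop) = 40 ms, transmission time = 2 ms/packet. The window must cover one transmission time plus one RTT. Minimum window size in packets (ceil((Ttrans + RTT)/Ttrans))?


Given: Ttrans = 2 ms, RTT = 40 ms (= 2 * Tprop, Tprop = 20 ms)
Time until first ACK returns = Ttrans + RTT = 2 + 40 = 42 ms
Need W * Ttrans >= Ttrans + RTT  ->  W >= (Ttrans + RTT) / Ttrans
(Ttrans + RTT) / Ttrans = 42 / 2 = 21
W_min = ceil(21) = 21

21


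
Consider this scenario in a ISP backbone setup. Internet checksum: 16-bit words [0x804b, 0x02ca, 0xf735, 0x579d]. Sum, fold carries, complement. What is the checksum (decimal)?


Given words: [0x804b, 0x02ca, 0xf735, 0x579d]
Step 1: Sum all words
Raw sum = 32843 + 714 + 63285 + 22429 = 119271
Step 2: Fold carry: (53735 + 1) = 53736
One's complement = ~53736 & 0xFFFF = 11799

11799


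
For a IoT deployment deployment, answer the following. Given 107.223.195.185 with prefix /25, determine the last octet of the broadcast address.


Given: IP = 107.223.195.185, prefix = /25
Host bits = 32 - 25 = 7
Network last octet = 185 AND mask = 128
Host part size = 2^7 - 1 = 127
Broadcast last octet = 128 OR 127 = 255

255


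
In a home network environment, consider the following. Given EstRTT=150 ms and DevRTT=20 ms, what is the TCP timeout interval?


Given: EstRTT = 150 ms, DevRTT = 20 ms
Timeout = EstRTT + 4 * DevRTT
4 * DevRTT = 4 * 20 = 80
Timeout = 150 + 80 = 230 ms

230


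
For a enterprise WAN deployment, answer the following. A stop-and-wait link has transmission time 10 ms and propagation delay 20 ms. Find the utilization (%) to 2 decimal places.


Given: Ttrans = 10 ms, Tprop = 20 ms
RTT = 2 * Tprop = 2 * 20 = 40 ms
U = Ttrans / (Ttrans + RTT)
U = 10 / (10 + 40)
U = 10 / 50 = 0.2
U% = 20.00%

20.00


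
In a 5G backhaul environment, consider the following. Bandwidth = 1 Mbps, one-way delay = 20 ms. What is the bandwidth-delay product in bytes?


Given: bandwidth = 1 Mbps, delay = 20 ms
BDP in bits = 1 * 10^6 * 20 / 1000
BDP in bits = 20000
BDP in bytes = 20000 / 8 = 2500

2500


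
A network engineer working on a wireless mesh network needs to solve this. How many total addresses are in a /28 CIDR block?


Given: CIDR prefix /28
Host bits = 32 - 28 = 4
Total addresses = 2^4 = 16

16


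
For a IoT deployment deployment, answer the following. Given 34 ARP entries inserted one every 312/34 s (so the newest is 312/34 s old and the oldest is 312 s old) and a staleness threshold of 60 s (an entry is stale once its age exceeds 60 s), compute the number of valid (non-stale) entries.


Ages are k * 312/34 s for k = 1..34 (spacing = 9.1765 s).
Entry k is valid iff k * 312/34 <= 60 iff k <= 34 * 60 / 312 = 6.5385
n_valid = floor(6.5385) = 6
(n_stale = 34 - 6 = 28)

6


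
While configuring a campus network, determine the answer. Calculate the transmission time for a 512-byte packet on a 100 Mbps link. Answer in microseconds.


Given: packet = 512 bytes, bandwidth = 100 Mbps
Packet in bits = 512 * 8 = 4096 bits
Bandwidth = 100 * 10^6 = 100000000 bps
Time = 4096 / 100000000 seconds
Time in us = 4096 * 10^6 / 100000000 = 40.96

40.96


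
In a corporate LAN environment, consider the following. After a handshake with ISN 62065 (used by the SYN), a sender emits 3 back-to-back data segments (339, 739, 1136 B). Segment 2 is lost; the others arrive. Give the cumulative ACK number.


SYN uses sequence number 62065; first data byte = ISN + 1 = 62066.
Segment 1: SEQ = 62066, len = 339 B, covers [62066, 62404]
Segment 2: SEQ = 62405, len = 739 B, covers [62405, 63143] [LOST]
Segment 3: SEQ = 63144, len = 1136 B, covers [63144, 64279]
In-order data received: bytes [62066, 62404] (segments 1..1).
Segment 2 missing -> gap begins at byte 62405; later segments buffered out of order.
Cumulative ACK = next expected in-order byte = 62066 + 339 = 62405

62405


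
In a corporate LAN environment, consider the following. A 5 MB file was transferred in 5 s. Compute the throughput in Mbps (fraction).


Given: file = 5 MB, time = 5 s
File in Mb = 5 * 8 = 40 Mb
Throughput = 40 / 5 Mbps
Throughput = 8 Mbps

8


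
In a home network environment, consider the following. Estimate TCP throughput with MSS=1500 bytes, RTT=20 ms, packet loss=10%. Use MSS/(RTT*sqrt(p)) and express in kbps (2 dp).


Given: MSS = 1500 bytes, RTT = 20 ms, loss = 10%
RTT in seconds = 20 / 1000 = 0.02
Loss rate = 10% = 0.1
sqrt(loss) = sqrt(0.1) = 0.316227766017
Throughput (bytes/s) = 1500 / (0.02 * 0.316227766017) = 237170.8245
Throughput (kbps) = 237170.8245 * 8 / 1000 = 1897.366596 -> 1897.37 kbps (2 dp)

1897.37


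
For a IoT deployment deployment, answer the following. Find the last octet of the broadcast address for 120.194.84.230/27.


Given: IP = 120.194.84.230, prefix = /27
Host bits = 32 - 27 = 5
Network last octet = 230 AND mask = 224
Host part size = 2^5 - 1 = 31
Broadcast last octet = 224 OR 31 = 255

255


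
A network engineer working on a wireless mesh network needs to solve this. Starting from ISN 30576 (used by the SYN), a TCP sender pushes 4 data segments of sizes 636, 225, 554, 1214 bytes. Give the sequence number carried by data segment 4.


The SYN occupies sequence number ISN = 30576, so the first data byte is ISN + 1 = 30577.
SEQ of data segment i = (ISN + 1) + sum of payload sizes of segments 1..i-1.
Segment 1: SEQ = 30577, payload = 636 bytes
Segment 2: SEQ = 31213, payload = 225 bytes
Segment 3: SEQ = 31438, payload = 554 bytes
Segment 4: SEQ = 31992, payload = 1214 bytes
SEQ of segment 4 = 30577 + 636 + 225 + 554 = 31992

31992


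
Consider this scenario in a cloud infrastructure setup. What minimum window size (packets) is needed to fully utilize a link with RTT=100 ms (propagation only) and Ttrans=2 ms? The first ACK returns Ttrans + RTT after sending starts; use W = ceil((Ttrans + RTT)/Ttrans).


Given: Ttrans = 2 ms, RTT = 100 ms (= 2 * Tprop, Tprop = 50 ms)
Time until first ACK returns = Ttrans + RTT = 2 + 100 = 102 ms
Need W * Ttrans >= Ttrans + RTT  ->  W >= (Ttrans + RTT) / Ttrans
(Ttrans + RTT) / Ttrans = 102 / 2 = 51
W_min = ceil(51) = 51

51


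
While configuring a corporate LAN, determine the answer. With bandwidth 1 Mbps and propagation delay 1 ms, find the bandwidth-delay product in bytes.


Given: bandwidth = 1 Mbps, delay = 1 ms
BDP in bits = 1 * 10^6 * 1 / 1000
BDP in bits = 1000
BDP in bytes = 1000 / 8 = 125

125


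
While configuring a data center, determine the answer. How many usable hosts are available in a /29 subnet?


Given: subnet mask /29
Host bits = 32 - 29 = 3
Total addresses = 2^3 = 8
Usable hosts = 8 - 2 (network + broadcast) = 6

6


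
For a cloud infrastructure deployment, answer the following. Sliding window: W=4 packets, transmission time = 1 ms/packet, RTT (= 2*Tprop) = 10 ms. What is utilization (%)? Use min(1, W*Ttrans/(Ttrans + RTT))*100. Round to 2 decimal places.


Given: W = 4, Ttrans = 1 ms, RTT = 10 ms (= 2 * Tprop, Tprop = 5 ms)
Cycle time = Ttrans + RTT = 1 + 10 = 11 ms (first packet sent until its ACK returns)
W * Ttrans = 4 * 1 = 4 ms of sending per cycle
W * Ttrans / (Ttrans + RTT) = 4 / 11 = 0.363636
U = min(1, 0.363636) = 0.363636
U% = 36.36%

36.36


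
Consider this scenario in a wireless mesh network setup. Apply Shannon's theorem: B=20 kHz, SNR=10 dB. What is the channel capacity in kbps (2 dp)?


Given: B = 20 kHz, SNR = 10 dB
SNR linear = 10^(10/10) = 10
1 + SNR = 11
log2(11) = 3.4594316186
C = 20 * 1000 * 3.4594316186 = 69188.6324 bps
C = 69.188632 kbps -> 69.19 kbps (2 dp)

69.19
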